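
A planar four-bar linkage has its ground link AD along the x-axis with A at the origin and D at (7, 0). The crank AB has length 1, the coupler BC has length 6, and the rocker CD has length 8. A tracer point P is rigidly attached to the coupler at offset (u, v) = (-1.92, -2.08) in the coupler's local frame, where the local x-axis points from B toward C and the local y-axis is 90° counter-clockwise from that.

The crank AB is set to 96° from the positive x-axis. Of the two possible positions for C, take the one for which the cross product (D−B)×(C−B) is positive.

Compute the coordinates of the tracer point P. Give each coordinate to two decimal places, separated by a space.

A=(0,0), D=(7.00,0)
B = A + 1.00·(cos96°, sin96°) = (-0.1045, 0.9945)
|BD| = 7.1738
circle(B,6.00) ∩ circle(D,8.00): a=1.6354, h=5.7728
  candidates: C₊=(2.3153,6.4849) cross=41.413; C₋=(0.7147,-4.9493) cross=-41.413
  mode + wants cross > 0 → take C=(2.3153,6.4849) (cross=41.413)
ex = (C−B)/|BC| = (0.4033,0.9151); ey = (-0.9151,0.4033)
P = B + -1.92·ex + -2.08·ey = (1.0244,-1.6013)

1.02 -1.60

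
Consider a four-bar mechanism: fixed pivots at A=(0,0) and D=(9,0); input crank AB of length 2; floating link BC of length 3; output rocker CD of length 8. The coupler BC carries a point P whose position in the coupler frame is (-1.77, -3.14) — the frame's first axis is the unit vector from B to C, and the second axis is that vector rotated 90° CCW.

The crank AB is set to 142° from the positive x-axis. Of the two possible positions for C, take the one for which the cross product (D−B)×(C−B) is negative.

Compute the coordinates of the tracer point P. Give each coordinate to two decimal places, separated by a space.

-4.70 -0.57

A=(0,0), D=(9.00,0)
B = A + 2.00·(cos142°, sin142°) = (-1.5760, 1.2313)
|BD| = 10.6475
circle(B,3.00) ∩ circle(D,8.00): a=2.7410, h=1.2195
  candidates: C₊=(1.2876,2.1257) cross=12.985; C₋=(1.0055,-0.2970) cross=-12.985
  mode - wants cross < 0 → take C=(1.0055,-0.2970) (cross=-12.985)
ex = (C−B)/|BC| = (0.8605,-0.5094); ey = (0.5094,0.8605)
P = B + -1.77·ex + -3.14·ey = (-4.6987,-0.5690)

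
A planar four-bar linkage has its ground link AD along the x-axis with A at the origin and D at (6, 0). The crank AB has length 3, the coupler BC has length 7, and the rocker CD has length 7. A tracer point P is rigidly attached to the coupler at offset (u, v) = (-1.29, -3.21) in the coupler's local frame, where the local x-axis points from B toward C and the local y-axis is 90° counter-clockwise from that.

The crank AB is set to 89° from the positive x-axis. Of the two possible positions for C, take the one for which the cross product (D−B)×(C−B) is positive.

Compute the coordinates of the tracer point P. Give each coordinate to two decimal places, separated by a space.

A=(0,0), D=(6.00,0)
B = A + 3.00·(cos89°, sin89°) = (0.0524, 2.9995)
|BD| = 6.6612
circle(B,7.00) ∩ circle(D,7.00): a=3.3306, h=6.1569
  candidates: C₊=(5.7986,6.9971) cross=41.012; C₋=(0.2537,-3.9976) cross=-41.012
  mode + wants cross > 0 → take C=(5.7986,6.9971) (cross=41.012)
ex = (C−B)/|BC| = (0.8209,0.5711); ey = (-0.5711,0.8209)
P = B + -1.29·ex + -3.21·ey = (0.8266,-0.3722)

0.83 -0.37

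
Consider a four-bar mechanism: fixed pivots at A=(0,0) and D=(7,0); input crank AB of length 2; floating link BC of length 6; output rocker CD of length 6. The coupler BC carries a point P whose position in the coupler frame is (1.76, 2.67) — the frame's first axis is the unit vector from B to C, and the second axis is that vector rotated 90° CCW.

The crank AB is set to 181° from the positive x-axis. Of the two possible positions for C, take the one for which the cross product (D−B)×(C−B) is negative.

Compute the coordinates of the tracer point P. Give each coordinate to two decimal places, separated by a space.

1.08 0.82

A=(0,0), D=(7.00,0)
B = A + 2.00·(cos181°, sin181°) = (-1.9997, -0.0349)
|BD| = 8.9998
circle(B,6.00) ∩ circle(D,6.00): a=4.4999, h=3.9688
  candidates: C₊=(2.4848,3.9513) cross=35.718; C₋=(2.5155,-3.9862) cross=-35.718
  mode - wants cross < 0 → take C=(2.5155,-3.9862) (cross=-35.718)
ex = (C−B)/|BC| = (0.7525,-0.6585); ey = (0.6585,0.7525)
P = B + 1.76·ex + 2.67·ey = (1.0831,0.8153)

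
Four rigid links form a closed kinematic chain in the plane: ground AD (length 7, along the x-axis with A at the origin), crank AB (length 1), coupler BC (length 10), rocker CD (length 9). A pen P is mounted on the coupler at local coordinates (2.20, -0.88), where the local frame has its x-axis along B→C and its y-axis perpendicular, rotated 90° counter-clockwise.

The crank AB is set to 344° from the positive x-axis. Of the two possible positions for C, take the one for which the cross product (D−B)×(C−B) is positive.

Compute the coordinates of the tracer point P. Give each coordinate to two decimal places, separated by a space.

A=(0,0), D=(7.00,0)
B = A + 1.00·(cos344°, sin344°) = (0.9613, -0.2756)
|BD| = 6.0450
circle(B,10.00) ∩ circle(D,9.00): a=4.5941, h=8.8823
  candidates: C₊=(5.1455,8.8069) cross=53.694; C₋=(5.9555,-8.9392) cross=-53.694
  mode + wants cross > 0 → take C=(5.1455,8.8069) (cross=53.694)
ex = (C−B)/|BC| = (0.4184,0.9083); ey = (-0.9083,0.4184)
P = B + 2.20·ex + -0.88·ey = (2.6811,1.3543)

2.68 1.35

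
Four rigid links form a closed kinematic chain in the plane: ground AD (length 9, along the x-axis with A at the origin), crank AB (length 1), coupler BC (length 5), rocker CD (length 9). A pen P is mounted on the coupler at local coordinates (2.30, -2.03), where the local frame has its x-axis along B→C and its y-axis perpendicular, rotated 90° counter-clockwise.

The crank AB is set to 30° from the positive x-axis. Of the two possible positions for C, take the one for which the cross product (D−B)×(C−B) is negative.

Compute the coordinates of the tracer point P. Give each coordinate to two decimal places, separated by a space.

-1.01 -1.93

A=(0,0), D=(9.00,0)
B = A + 1.00·(cos30°, sin30°) = (0.8660, 0.5000)
|BD| = 8.1493
circle(B,5.00) ∩ circle(D,9.00): a=0.6388, h=4.9590
  candidates: C₊=(1.8079,5.4105) cross=40.413; C₋=(1.1994,-4.4889) cross=-40.413
  mode - wants cross < 0 → take C=(1.1994,-4.4889) (cross=-40.413)
ex = (C−B)/|BC| = (0.0667,-0.9978); ey = (0.9978,0.0667)
P = B + 2.30·ex + -2.03·ey = (-1.0061,-1.9302)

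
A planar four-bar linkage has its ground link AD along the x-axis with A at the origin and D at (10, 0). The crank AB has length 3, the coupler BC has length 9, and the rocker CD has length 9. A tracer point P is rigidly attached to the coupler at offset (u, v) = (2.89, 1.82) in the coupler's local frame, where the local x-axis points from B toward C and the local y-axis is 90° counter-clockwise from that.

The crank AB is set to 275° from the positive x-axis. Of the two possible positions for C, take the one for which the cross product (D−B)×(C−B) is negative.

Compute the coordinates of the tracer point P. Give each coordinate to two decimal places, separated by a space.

A=(0,0), D=(10.00,0)
B = A + 3.00·(cos275°, sin275°) = (0.2615, -2.9886)
|BD| = 10.1868
circle(B,9.00) ∩ circle(D,9.00): a=5.0934, h=7.4201
  candidates: C₊=(2.9538,5.5993) cross=75.587; C₋=(7.3076,-8.5878) cross=-75.587
  mode - wants cross < 0 → take C=(7.3076,-8.5878) (cross=-75.587)
ex = (C−B)/|BC| = (0.7829,-0.6221); ey = (0.6221,0.7829)
P = B + 2.89·ex + 1.82·ey = (3.6564,-3.3617)

3.66 -3.36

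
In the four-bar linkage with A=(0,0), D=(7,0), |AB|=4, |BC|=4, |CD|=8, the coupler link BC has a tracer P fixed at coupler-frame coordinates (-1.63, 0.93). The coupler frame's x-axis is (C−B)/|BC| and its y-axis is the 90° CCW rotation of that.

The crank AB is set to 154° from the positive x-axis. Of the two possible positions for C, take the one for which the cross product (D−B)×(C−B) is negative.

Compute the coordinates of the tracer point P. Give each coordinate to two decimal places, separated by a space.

A=(0,0), D=(7.00,0)
B = A + 4.00·(cos154°, sin154°) = (-3.5952, 1.7535)
|BD| = 10.7393
circle(B,4.00) ∩ circle(D,8.00): a=3.1349, h=2.4845
  candidates: C₊=(-0.0967,3.6928) cross=26.682; C₋=(-0.9080,-1.2095) cross=-26.682
  mode - wants cross < 0 → take C=(-0.9080,-1.2095) (cross=-26.682)
ex = (C−B)/|BC| = (0.6718,-0.7407); ey = (0.7407,0.6718)
P = B + -1.63·ex + 0.93·ey = (-4.0013,3.5857)

-4.00 3.59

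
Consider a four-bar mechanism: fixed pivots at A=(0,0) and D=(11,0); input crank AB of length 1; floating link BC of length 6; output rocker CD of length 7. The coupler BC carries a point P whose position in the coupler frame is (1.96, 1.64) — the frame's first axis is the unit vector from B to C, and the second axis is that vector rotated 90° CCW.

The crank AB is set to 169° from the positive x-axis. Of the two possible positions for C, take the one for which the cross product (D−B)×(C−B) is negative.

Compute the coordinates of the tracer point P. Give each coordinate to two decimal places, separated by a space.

1.50 0.82

A=(0,0), D=(11.00,0)
B = A + 1.00·(cos169°, sin169°) = (-0.9816, 0.1908)
|BD| = 11.9831
circle(B,6.00) ∩ circle(D,7.00): a=5.4491, h=2.5113
  candidates: C₊=(4.5068,2.6151) cross=30.094; C₋=(4.4268,-2.4070) cross=-30.094
  mode - wants cross < 0 → take C=(4.4268,-2.4070) (cross=-30.094)
ex = (C−B)/|BC| = (0.9014,-0.4330); ey = (0.4330,0.9014)
P = B + 1.96·ex + 1.64·ey = (1.4952,0.8205)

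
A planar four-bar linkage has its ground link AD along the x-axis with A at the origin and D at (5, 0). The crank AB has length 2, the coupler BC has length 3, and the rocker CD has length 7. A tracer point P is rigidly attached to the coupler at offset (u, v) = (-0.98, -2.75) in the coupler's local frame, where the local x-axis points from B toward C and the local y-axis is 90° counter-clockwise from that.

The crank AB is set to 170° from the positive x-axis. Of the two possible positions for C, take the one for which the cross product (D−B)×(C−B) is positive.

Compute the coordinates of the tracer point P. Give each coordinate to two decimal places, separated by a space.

0.44 -1.30

A=(0,0), D=(5.00,0)
B = A + 2.00·(cos170°, sin170°) = (-1.9696, 0.3473)
|BD| = 6.9783
circle(B,3.00) ∩ circle(D,7.00): a=0.6231, h=2.9346
  candidates: C₊=(-1.2012,3.2472) cross=20.478; C₋=(-1.4933,-2.6147) cross=-20.478
  mode + wants cross > 0 → take C=(-1.2012,3.2472) (cross=20.478)
ex = (C−B)/|BC| = (0.2561,0.9666); ey = (-0.9666,0.2561)
P = B + -0.98·ex + -2.75·ey = (0.4377,-1.3044)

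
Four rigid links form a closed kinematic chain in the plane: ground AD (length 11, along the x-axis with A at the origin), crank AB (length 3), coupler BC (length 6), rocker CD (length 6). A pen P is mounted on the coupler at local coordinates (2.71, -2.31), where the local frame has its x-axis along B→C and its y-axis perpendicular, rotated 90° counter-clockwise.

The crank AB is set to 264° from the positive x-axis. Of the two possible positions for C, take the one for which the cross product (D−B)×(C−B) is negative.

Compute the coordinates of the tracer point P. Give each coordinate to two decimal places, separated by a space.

A=(0,0), D=(11.00,0)
B = A + 3.00·(cos264°, sin264°) = (-0.3136, -2.9836)
|BD| = 11.7004
circle(B,6.00) ∩ circle(D,6.00): a=5.8502, h=1.3324
  candidates: C₊=(5.0034,-0.2034) cross=15.590; C₋=(5.6830,-2.7801) cross=-15.590
  mode - wants cross < 0 → take C=(5.6830,-2.7801) (cross=-15.590)
ex = (C−B)/|BC| = (0.9994,0.0339); ey = (-0.0339,0.9994)
P = B + 2.71·ex + -2.31·ey = (2.4732,-5.2004)

2.47 -5.20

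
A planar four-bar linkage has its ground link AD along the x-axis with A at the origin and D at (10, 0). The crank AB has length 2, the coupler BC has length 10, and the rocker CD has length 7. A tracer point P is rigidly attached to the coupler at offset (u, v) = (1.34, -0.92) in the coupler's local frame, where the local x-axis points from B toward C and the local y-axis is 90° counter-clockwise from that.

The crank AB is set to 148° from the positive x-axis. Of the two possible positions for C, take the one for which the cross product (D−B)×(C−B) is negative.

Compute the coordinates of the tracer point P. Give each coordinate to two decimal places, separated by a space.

A=(0,0), D=(10.00,0)
B = A + 2.00·(cos148°, sin148°) = (-1.6961, 1.0598)
|BD| = 11.7440
circle(B,10.00) ∩ circle(D,7.00): a=8.0433, h=5.9418
  candidates: C₊=(6.8506,6.2515) cross=69.781; C₋=(5.7782,-5.5836) cross=-69.781
  mode - wants cross < 0 → take C=(5.7782,-5.5836) (cross=-69.781)
ex = (C−B)/|BC| = (0.7474,-0.6643); ey = (0.6643,0.7474)
P = B + 1.34·ex + -0.92·ey = (-1.3057,-0.5180)

-1.31 -0.52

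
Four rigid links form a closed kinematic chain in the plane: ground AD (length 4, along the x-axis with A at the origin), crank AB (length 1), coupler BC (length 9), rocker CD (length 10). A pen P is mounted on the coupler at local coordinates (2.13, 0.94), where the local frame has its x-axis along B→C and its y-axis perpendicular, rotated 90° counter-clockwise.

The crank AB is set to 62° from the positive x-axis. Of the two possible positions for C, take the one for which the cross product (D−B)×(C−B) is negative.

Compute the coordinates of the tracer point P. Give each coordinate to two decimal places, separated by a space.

A=(0,0), D=(4.00,0)
B = A + 1.00·(cos62°, sin62°) = (0.4695, 0.8829)
|BD| = 3.6393
circle(B,9.00) ∩ circle(D,10.00): a=-0.7908, h=8.9652
  candidates: C₊=(1.8774,9.7721) cross=32.627; C₋=(-2.4728,-7.6225) cross=-32.627
  mode - wants cross < 0 → take C=(-2.4728,-7.6225) (cross=-32.627)
ex = (C−B)/|BC| = (-0.3269,-0.9451); ey = (0.9451,-0.3269)
P = B + 2.13·ex + 0.94·ey = (0.6615,-1.4373)

0.66 -1.44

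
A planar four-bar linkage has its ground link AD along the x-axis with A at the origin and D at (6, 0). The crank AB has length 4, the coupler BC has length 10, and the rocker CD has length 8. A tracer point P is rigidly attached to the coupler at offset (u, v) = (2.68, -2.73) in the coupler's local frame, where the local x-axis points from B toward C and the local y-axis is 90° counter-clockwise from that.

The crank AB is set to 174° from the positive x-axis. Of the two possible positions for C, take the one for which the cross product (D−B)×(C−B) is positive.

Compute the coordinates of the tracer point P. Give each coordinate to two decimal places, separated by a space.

A=(0,0), D=(6.00,0)
B = A + 4.00·(cos174°, sin174°) = (-3.9781, 0.4181)
|BD| = 9.9868
circle(B,10.00) ∩ circle(D,8.00): a=6.7958, h=7.3360
  candidates: C₊=(3.1189,7.4632) cross=73.264; C₋=(2.5046,-7.1960) cross=-73.264
  mode + wants cross > 0 → take C=(3.1189,7.4632) (cross=73.264)
ex = (C−B)/|BC| = (0.7097,0.7045); ey = (-0.7045,0.7097)
P = B + 2.68·ex + -2.73·ey = (-0.1528,0.3687)

-0.15 0.37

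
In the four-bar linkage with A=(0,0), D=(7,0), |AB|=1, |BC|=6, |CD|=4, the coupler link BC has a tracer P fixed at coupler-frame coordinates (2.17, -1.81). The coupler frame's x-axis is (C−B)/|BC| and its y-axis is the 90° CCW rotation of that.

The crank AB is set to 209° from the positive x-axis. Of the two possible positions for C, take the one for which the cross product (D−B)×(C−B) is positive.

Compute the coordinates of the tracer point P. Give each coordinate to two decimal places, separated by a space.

A=(0,0), D=(7.00,0)
B = A + 1.00·(cos209°, sin209°) = (-0.8746, -0.4848)
|BD| = 7.8895
circle(B,6.00) ∩ circle(D,4.00): a=5.2123, h=2.9719
  candidates: C₊=(4.1452,2.8018) cross=23.447; C₋=(4.5104,-3.1308) cross=-23.447
  mode + wants cross > 0 → take C=(4.1452,2.8018) (cross=23.447)
ex = (C−B)/|BC| = (0.8366,0.5478); ey = (-0.5478,0.8366)
P = B + 2.17·ex + -1.81·ey = (1.9323,-0.8105)

1.93 -0.81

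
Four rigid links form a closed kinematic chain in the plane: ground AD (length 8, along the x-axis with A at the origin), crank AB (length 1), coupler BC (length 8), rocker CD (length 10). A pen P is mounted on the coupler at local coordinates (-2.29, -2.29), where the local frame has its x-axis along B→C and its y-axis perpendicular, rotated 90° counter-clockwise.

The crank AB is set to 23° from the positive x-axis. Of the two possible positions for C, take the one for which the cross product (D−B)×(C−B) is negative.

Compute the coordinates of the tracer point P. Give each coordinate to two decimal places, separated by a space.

A=(0,0), D=(8.00,0)
B = A + 1.00·(cos23°, sin23°) = (0.9205, 0.3907)
|BD| = 7.0903
circle(B,8.00) ∩ circle(D,10.00): a=1.0064, h=7.9364
  candidates: C₊=(2.3628,8.2596) cross=56.271; C₋=(1.4881,-7.5891) cross=-56.271
  mode - wants cross < 0 → take C=(1.4881,-7.5891) (cross=-56.271)
ex = (C−B)/|BC| = (0.0709,-0.9975); ey = (0.9975,0.0709)
P = B + -2.29·ex + -2.29·ey = (-1.5262,2.5125)

-1.53 2.51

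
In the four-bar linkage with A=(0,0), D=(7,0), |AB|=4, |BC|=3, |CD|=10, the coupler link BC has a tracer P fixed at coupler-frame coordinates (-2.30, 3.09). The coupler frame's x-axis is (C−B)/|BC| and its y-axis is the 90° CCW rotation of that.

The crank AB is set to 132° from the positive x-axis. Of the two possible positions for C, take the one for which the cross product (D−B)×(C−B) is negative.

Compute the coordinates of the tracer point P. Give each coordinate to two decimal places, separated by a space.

0.64 4.93

A=(0,0), D=(7.00,0)
B = A + 4.00·(cos132°, sin132°) = (-2.6765, 2.9726)
|BD| = 10.1228
circle(B,3.00) ∩ circle(D,10.00): a=0.5666, h=2.9460
  candidates: C₊=(-1.2698,5.6223) cross=29.822; C₋=(-3.0000,-0.0099) cross=-29.822
  mode - wants cross < 0 → take C=(-3.0000,-0.0099) (cross=-29.822)
ex = (C−B)/|BC| = (-0.1078,-0.9942); ey = (0.9942,-0.1078)
P = B + -2.30·ex + 3.09·ey = (0.6435,4.9260)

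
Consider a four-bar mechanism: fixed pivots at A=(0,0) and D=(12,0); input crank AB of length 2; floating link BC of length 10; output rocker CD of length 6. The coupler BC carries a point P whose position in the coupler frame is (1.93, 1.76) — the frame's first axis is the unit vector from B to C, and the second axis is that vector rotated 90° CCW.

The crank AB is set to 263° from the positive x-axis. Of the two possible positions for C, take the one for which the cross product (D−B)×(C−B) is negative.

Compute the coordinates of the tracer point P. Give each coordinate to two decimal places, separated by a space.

A=(0,0), D=(12.00,0)
B = A + 2.00·(cos263°, sin263°) = (-0.2437, -1.9851)
|BD| = 12.4036
circle(B,10.00) ∩ circle(D,6.00): a=8.7817, h=4.7835
  candidates: C₊=(7.6592,4.1422) cross=59.333; C₋=(9.1903,-5.3015) cross=-59.333
  mode - wants cross < 0 → take C=(9.1903,-5.3015) (cross=-59.333)
ex = (C−B)/|BC| = (0.9434,-0.3316); ey = (0.3316,0.9434)
P = B + 1.93·ex + 1.76·ey = (2.1607,-0.9648)

2.16 -0.96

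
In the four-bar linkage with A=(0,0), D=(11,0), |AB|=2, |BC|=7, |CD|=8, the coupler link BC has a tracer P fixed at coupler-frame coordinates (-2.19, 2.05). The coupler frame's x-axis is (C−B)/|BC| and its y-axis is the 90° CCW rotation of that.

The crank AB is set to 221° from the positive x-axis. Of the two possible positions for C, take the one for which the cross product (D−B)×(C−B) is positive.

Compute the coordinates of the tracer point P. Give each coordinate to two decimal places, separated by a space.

A=(0,0), D=(11.00,0)
B = A + 2.00·(cos221°, sin221°) = (-1.5094, -1.3121)
|BD| = 12.5780
circle(B,7.00) ∩ circle(D,8.00): a=5.6927, h=4.0734
  candidates: C₊=(3.7273,3.3329) cross=51.236; C₋=(4.5772,-4.7694) cross=-51.236
  mode + wants cross > 0 → take C=(3.7273,3.3329) (cross=51.236)
ex = (C−B)/|BC| = (0.7481,0.6636); ey = (-0.6636,0.7481)
P = B + -2.19·ex + 2.05·ey = (-4.5081,-1.2317)

-4.51 -1.23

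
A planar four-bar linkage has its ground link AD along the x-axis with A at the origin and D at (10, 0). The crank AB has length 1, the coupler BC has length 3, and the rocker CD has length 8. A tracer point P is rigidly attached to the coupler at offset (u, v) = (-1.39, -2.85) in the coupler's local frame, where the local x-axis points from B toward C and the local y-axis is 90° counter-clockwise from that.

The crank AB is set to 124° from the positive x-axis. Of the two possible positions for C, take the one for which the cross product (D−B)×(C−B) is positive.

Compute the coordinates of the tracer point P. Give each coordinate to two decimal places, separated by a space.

-0.81 -2.33

A=(0,0), D=(10.00,0)
B = A + 1.00·(cos124°, sin124°) = (-0.5592, 0.8290)
|BD| = 10.5917
circle(B,3.00) ∩ circle(D,8.00): a=2.6995, h=1.3088
  candidates: C₊=(2.2344,1.9225) cross=13.862; C₋=(2.0296,-0.6870) cross=-13.862
  mode + wants cross > 0 → take C=(2.2344,1.9225) (cross=13.862)
ex = (C−B)/|BC| = (0.9312,0.3645); ey = (-0.3645,0.9312)
P = B + -1.39·ex + -2.85·ey = (-0.8148,-2.3315)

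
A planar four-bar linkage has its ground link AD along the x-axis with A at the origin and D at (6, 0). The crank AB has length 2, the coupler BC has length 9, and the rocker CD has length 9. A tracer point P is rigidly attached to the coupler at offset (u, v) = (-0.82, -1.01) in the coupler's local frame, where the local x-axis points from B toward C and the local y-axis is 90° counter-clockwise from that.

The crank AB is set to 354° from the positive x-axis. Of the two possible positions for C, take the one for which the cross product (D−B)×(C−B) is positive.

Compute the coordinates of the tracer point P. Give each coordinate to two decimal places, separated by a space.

A=(0,0), D=(6.00,0)
B = A + 2.00·(cos354°, sin354°) = (1.9890, -0.2091)
|BD| = 4.0164
circle(B,9.00) ∩ circle(D,9.00): a=2.0082, h=8.7731
  candidates: C₊=(3.5379,8.6567) cross=35.236; C₋=(4.4512,-8.8657) cross=-35.236
  mode + wants cross > 0 → take C=(3.5379,8.6567) (cross=35.236)
ex = (C−B)/|BC| = (0.1721,0.9851); ey = (-0.9851,0.1721)
P = B + -0.82·ex + -1.01·ey = (2.8429,-1.1906)

2.84 -1.19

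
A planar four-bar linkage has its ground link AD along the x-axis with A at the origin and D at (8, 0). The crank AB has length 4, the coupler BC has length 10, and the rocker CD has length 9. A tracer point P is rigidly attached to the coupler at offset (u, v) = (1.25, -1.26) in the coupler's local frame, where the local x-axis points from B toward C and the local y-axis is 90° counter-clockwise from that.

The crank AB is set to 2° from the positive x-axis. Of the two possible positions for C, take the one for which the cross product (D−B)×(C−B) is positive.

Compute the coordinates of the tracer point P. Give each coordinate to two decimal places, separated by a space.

A=(0,0), D=(8.00,0)
B = A + 4.00·(cos2°, sin2°) = (3.9976, 0.1396)
|BD| = 4.0049
circle(B,10.00) ∩ circle(D,9.00): a=4.3745, h=8.9924
  candidates: C₊=(8.6829,8.9741) cross=36.013; C₋=(8.0560,-8.9998) cross=-36.013
  mode + wants cross > 0 → take C=(8.6829,8.9741) (cross=36.013)
ex = (C−B)/|BC| = (0.4685,0.8834); ey = (-0.8834,0.4685)
P = B + 1.25·ex + -1.26·ey = (5.6964,0.6536)

5.70 0.65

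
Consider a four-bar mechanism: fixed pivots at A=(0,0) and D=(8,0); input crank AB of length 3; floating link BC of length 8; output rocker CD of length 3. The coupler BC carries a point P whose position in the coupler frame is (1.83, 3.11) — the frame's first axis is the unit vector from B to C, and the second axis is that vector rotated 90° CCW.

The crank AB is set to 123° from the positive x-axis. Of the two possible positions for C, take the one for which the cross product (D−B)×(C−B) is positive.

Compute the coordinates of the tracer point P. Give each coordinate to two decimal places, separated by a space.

A=(0,0), D=(8.00,0)
B = A + 3.00·(cos123°, sin123°) = (-1.6339, 2.5160)
|BD| = 9.9570
circle(B,8.00) ∩ circle(D,3.00): a=7.7404, h=2.0215
  candidates: C₊=(6.3661,2.5160) cross=20.128; C₋=(5.3445,-1.3958) cross=-20.128
  mode + wants cross > 0 → take C=(6.3661,2.5160) (cross=20.128)
ex = (C−B)/|BC| = (1.0000,0.0000); ey = (-0.0000,1.0000)
P = B + 1.83·ex + 3.11·ey = (0.1961,5.6260)

0.20 5.63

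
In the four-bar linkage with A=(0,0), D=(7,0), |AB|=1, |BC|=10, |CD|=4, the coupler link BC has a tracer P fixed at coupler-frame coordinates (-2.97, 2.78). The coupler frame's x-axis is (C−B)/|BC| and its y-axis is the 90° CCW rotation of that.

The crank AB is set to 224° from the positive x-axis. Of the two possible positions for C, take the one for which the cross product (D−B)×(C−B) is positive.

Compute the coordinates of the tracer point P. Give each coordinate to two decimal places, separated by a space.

-4.62 0.45

A=(0,0), D=(7.00,0)
B = A + 1.00·(cos224°, sin224°) = (-0.7193, -0.6947)
|BD| = 7.7505
circle(B,10.00) ∩ circle(D,4.00): a=9.2942, h=3.6901
  candidates: C₊=(8.2068,3.8136) cross=28.600; C₋=(8.8682,-3.5369) cross=-28.600
  mode + wants cross > 0 → take C=(8.2068,3.8136) (cross=28.600)
ex = (C−B)/|BC| = (0.8926,0.4508); ey = (-0.4508,0.8926)
P = B + -2.97·ex + 2.78·ey = (-4.6237,0.4478)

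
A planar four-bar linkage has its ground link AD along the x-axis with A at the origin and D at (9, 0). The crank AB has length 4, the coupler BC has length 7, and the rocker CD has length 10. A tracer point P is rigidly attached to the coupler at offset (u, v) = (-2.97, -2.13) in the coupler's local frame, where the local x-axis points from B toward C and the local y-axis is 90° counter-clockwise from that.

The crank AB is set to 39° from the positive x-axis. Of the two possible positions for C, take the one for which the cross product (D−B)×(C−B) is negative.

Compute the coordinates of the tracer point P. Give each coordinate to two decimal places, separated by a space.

A=(0,0), D=(9.00,0)
B = A + 4.00·(cos39°, sin39°) = (3.1086, 2.5173)
|BD| = 6.4067
circle(B,7.00) ∩ circle(D,10.00): a=-0.7769, h=6.9568
  candidates: C₊=(5.1276,9.2198) cross=44.570; C₋=(-0.3392,-3.5747) cross=-44.570
  mode - wants cross < 0 → take C=(-0.3392,-3.5747) (cross=-44.570)
ex = (C−B)/|BC| = (-0.4925,-0.8703); ey = (0.8703,-0.4925)
P = B + -2.97·ex + -2.13·ey = (2.7177,6.1512)

2.72 6.15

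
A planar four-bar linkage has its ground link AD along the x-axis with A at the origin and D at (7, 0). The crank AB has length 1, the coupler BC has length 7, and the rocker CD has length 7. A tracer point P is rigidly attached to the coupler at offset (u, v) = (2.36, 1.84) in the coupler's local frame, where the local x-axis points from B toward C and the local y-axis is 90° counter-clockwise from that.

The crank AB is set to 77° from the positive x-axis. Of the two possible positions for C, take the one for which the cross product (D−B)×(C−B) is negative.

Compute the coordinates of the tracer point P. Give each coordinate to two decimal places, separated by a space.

2.79 -0.57

A=(0,0), D=(7.00,0)
B = A + 1.00·(cos77°, sin77°) = (0.2250, 0.9744)
|BD| = 6.8448
circle(B,7.00) ∩ circle(D,7.00): a=3.4224, h=6.1063
  candidates: C₊=(4.4817,6.5313) cross=41.796; C₋=(2.7432,-5.5570) cross=-41.796
  mode - wants cross < 0 → take C=(2.7432,-5.5570) (cross=-41.796)
ex = (C−B)/|BC| = (0.3598,-0.9330); ey = (0.9330,0.3598)
P = B + 2.36·ex + 1.84·ey = (2.7908,-0.5657)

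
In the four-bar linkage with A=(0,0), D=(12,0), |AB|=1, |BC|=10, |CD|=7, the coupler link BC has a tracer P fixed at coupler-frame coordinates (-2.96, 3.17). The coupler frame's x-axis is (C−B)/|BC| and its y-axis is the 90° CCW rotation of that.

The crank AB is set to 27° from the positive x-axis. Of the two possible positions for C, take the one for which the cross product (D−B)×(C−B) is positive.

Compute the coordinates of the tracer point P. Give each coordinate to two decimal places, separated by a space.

A=(0,0), D=(12.00,0)
B = A + 1.00·(cos27°, sin27°) = (0.8910, 0.4540)
|BD| = 11.1183
circle(B,10.00) ∩ circle(D,7.00): a=7.8527, h=6.1916
  candidates: C₊=(8.9899,6.3198) cross=68.840; C₋=(8.4843,-6.0531) cross=-68.840
  mode + wants cross > 0 → take C=(8.9899,6.3198) (cross=68.840)
ex = (C−B)/|BC| = (0.8099,0.5866); ey = (-0.5866,0.8099)
P = B + -2.96·ex + 3.17·ey = (-3.3657,1.2851)

-3.37 1.29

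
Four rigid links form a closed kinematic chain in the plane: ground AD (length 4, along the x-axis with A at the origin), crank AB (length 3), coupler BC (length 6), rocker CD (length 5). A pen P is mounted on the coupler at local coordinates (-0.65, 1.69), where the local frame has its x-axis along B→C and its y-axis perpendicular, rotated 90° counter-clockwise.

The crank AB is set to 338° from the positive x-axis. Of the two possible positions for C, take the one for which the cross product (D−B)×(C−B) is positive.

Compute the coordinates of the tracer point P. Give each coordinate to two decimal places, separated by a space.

A=(0,0), D=(4.00,0)
B = A + 3.00·(cos338°, sin338°) = (2.7816, -1.1238)
|BD| = 1.6576
circle(B,6.00) ∩ circle(D,5.00): a=4.1469, h=4.3363
  candidates: C₊=(2.8899,4.8752) cross=7.188; C₋=(8.7698,-1.4998) cross=-7.188
  mode + wants cross > 0 → take C=(2.8899,4.8752) (cross=7.188)
ex = (C−B)/|BC| = (0.0181,0.9998); ey = (-0.9998,0.0181)
P = B + -0.65·ex + 1.69·ey = (1.0801,-1.7432)

1.08 -1.74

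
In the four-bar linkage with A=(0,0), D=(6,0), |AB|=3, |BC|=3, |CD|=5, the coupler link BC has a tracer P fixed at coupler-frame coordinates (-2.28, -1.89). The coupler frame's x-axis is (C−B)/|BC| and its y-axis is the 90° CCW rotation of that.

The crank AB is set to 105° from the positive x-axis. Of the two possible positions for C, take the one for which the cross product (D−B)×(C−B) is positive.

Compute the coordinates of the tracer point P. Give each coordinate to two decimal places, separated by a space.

-2.82 0.75

A=(0,0), D=(6.00,0)
B = A + 3.00·(cos105°, sin105°) = (-0.7765, 2.8978)
|BD| = 7.3700
circle(B,3.00) ∩ circle(D,5.00): a=2.5995, h=1.4975
  candidates: C₊=(2.2025,3.2525) cross=11.036; C₋=(1.0249,0.4988) cross=-11.036
  mode + wants cross > 0 → take C=(2.2025,3.2525) (cross=11.036)
ex = (C−B)/|BC| = (0.9930,0.1183); ey = (-0.1183,0.9930)
P = B + -2.28·ex + -1.89·ey = (-2.8170,0.7514)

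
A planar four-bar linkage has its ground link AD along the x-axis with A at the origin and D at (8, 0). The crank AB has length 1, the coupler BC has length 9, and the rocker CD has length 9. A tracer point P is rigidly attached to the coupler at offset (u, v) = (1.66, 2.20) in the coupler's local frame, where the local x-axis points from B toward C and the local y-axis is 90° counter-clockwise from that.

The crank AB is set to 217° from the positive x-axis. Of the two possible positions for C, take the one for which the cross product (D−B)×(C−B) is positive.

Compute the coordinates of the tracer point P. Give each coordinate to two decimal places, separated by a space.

-2.07 1.84

A=(0,0), D=(8.00,0)
B = A + 1.00·(cos217°, sin217°) = (-0.7986, -0.6018)
|BD| = 8.8192
circle(B,9.00) ∩ circle(D,9.00): a=4.4096, h=7.8457
  candidates: C₊=(3.0653,7.5265) cross=69.193; C₋=(4.1361,-8.1283) cross=-69.193
  mode + wants cross > 0 → take C=(3.0653,7.5265) (cross=69.193)
ex = (C−B)/|BC| = (0.4293,0.9031); ey = (-0.9031,0.4293)
P = B + 1.66·ex + 2.20·ey = (-2.0729,1.8419)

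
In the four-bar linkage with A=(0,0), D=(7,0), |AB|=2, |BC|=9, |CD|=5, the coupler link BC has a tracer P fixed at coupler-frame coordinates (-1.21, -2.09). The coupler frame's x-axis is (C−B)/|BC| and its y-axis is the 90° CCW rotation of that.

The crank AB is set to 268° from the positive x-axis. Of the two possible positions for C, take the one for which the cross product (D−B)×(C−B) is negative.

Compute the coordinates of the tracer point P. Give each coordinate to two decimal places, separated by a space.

-1.86 -3.61

A=(0,0), D=(7.00,0)
B = A + 2.00·(cos268°, sin268°) = (-0.0698, -1.9988)
|BD| = 7.3469
circle(B,9.00) ∩ circle(D,5.00): a=7.4846, h=4.9981
  candidates: C₊=(5.7727,4.8470) cross=36.721; C₋=(8.4922,-4.7721) cross=-36.721
  mode - wants cross < 0 → take C=(8.4922,-4.7721) (cross=-36.721)
ex = (C−B)/|BC| = (0.9513,-0.3081); ey = (0.3081,0.9513)
P = B + -1.21·ex + -2.09·ey = (-1.8650,-3.6142)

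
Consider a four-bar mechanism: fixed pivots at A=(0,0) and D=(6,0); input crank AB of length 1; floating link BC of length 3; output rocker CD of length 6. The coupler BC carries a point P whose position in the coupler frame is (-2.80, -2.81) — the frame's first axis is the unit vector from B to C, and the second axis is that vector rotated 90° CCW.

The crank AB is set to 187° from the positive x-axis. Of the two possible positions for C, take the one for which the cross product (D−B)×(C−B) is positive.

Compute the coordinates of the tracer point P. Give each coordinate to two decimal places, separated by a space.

0.01 -3.96

A=(0,0), D=(6.00,0)
B = A + 1.00·(cos187°, sin187°) = (-0.9925, -0.1219)
|BD| = 6.9936
circle(B,3.00) ∩ circle(D,6.00): a=1.5665, h=2.5585
  candidates: C₊=(0.5291,2.4636) cross=17.893; C₋=(0.6183,-2.6527) cross=-17.893
  mode + wants cross > 0 → take C=(0.5291,2.4636) (cross=17.893)
ex = (C−B)/|BC| = (0.5072,0.8618); ey = (-0.8618,0.5072)
P = B + -2.80·ex + -2.81·ey = (0.0090,-3.9602)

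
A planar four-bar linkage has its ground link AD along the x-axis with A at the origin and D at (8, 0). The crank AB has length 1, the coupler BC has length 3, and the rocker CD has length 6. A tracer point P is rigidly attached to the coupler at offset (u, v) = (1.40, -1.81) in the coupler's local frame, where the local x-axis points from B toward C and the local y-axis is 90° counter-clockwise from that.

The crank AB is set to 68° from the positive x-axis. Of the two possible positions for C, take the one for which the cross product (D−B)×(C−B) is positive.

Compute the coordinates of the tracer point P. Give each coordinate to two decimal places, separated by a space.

2.60 0.40

A=(0,0), D=(8.00,0)
B = A + 1.00·(cos68°, sin68°) = (0.3746, 0.9272)
|BD| = 7.6816
circle(B,3.00) ∩ circle(D,6.00): a=2.0833, h=2.1587
  candidates: C₊=(2.7033,2.8186) cross=16.582; C₋=(2.1821,-1.4671) cross=-16.582
  mode + wants cross > 0 → take C=(2.7033,2.8186) (cross=16.582)
ex = (C−B)/|BC| = (0.7762,0.6305); ey = (-0.6305,0.7762)
P = B + 1.40·ex + -1.81·ey = (2.6025,0.4049)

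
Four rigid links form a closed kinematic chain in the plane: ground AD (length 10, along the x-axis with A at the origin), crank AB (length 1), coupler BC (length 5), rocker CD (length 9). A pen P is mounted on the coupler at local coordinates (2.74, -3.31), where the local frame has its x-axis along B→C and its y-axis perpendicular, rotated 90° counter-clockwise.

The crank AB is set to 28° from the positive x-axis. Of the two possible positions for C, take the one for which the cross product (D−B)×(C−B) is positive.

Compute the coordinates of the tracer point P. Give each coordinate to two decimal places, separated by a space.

4.94 1.89

A=(0,0), D=(10.00,0)
B = A + 1.00·(cos28°, sin28°) = (0.8829, 0.4695)
|BD| = 9.1291
circle(B,5.00) ∩ circle(D,9.00): a=1.4975, h=4.7705
  candidates: C₊=(2.6238,5.1566) cross=43.550; C₋=(2.1331,-4.3717) cross=-43.550
  mode + wants cross > 0 → take C=(2.6238,5.1566) (cross=43.550)
ex = (C−B)/|BC| = (0.3482,0.9374); ey = (-0.9374,0.3482)
P = B + 2.74·ex + -3.31·ey = (4.9398,1.8856)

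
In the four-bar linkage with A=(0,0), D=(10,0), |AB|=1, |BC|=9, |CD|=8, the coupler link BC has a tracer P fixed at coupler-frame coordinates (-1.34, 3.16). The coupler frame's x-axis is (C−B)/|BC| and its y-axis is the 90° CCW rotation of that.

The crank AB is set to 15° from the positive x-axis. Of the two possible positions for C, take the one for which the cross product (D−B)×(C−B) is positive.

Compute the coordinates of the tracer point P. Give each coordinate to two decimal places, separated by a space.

-2.33 1.21

A=(0,0), D=(10.00,0)
B = A + 1.00·(cos15°, sin15°) = (0.9659, 0.2588)
|BD| = 9.0378
circle(B,9.00) ∩ circle(D,8.00): a=5.4594, h=7.1551
  candidates: C₊=(6.6280,7.2546) cross=64.666; C₋=(6.2182,-7.0497) cross=-64.666
  mode + wants cross > 0 → take C=(6.6280,7.2546) (cross=64.666)
ex = (C−B)/|BC| = (0.6291,0.7773); ey = (-0.7773,0.6291)
P = B + -1.34·ex + 3.16·ey = (-2.3334,1.2052)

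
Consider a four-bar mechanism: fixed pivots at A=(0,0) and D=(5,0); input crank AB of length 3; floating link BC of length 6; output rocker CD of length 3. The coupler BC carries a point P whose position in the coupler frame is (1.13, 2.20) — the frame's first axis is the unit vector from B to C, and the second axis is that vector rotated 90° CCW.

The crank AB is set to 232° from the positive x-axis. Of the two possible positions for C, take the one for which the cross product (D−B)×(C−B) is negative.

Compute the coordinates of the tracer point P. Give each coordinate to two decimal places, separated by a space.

-0.53 -0.27

A=(0,0), D=(5.00,0)
B = A + 3.00·(cos232°, sin232°) = (-1.8470, -2.3640)
|BD| = 7.2436
circle(B,6.00) ∩ circle(D,3.00): a=5.4855, h=2.4309
  candidates: C₊=(2.5448,1.7240) cross=17.608; C₋=(4.1315,-2.8715) cross=-17.608
  mode - wants cross < 0 → take C=(4.1315,-2.8715) (cross=-17.608)
ex = (C−B)/|BC| = (0.9964,-0.0846); ey = (0.0846,0.9964)
P = B + 1.13·ex + 2.20·ey = (-0.5349,-0.2675)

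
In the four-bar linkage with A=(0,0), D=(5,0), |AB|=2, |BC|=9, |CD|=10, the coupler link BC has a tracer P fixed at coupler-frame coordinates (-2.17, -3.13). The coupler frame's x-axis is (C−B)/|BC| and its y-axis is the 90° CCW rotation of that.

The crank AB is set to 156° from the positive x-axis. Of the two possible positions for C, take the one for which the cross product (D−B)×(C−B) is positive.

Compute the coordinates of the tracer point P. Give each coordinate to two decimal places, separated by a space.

A=(0,0), D=(5.00,0)
B = A + 2.00·(cos156°, sin156°) = (-1.8271, 0.8135)
|BD| = 6.8754
circle(B,9.00) ∩ circle(D,10.00): a=2.0560, h=8.7620
  candidates: C₊=(1.2511,9.2707) cross=60.242; C₋=(-0.8223,-8.1303) cross=-60.242
  mode + wants cross > 0 → take C=(1.2511,9.2707) (cross=60.242)
ex = (C−B)/|BC| = (0.3420,0.9397); ey = (-0.9397,0.3420)
P = B + -2.17·ex + -3.13·ey = (0.3720,-2.2962)

0.37 -2.30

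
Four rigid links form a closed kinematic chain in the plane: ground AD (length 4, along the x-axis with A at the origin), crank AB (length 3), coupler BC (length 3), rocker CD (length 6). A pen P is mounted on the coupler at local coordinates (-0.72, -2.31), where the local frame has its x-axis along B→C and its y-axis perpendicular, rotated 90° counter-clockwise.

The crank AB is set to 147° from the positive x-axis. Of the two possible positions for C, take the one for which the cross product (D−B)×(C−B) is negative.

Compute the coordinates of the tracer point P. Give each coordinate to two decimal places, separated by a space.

-4.93 1.83

A=(0,0), D=(4.00,0)
B = A + 3.00·(cos147°, sin147°) = (-2.5160, 1.6339)
|BD| = 6.7177
circle(B,3.00) ∩ circle(D,6.00): a=1.3493, h=2.6795
  candidates: C₊=(-0.5556,3.9047) cross=18.000; C₋=(-1.8590,-1.2932) cross=-18.000
  mode - wants cross < 0 → take C=(-1.8590,-1.2932) (cross=-18.000)
ex = (C−B)/|BC| = (0.2190,-0.9757); ey = (0.9757,0.2190)
P = B + -0.72·ex + -2.31·ey = (-4.9276,1.8305)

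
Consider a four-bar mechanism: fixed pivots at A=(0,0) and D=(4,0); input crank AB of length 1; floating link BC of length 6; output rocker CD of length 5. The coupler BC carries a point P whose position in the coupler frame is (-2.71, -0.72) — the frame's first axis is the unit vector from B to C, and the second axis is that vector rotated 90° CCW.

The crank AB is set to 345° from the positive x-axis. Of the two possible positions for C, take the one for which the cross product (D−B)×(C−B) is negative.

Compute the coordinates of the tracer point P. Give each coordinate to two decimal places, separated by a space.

A=(0,0), D=(4.00,0)
B = A + 1.00·(cos345°, sin345°) = (0.9659, -0.2588)
|BD| = 3.0451
circle(B,6.00) ∩ circle(D,5.00): a=3.3287, h=4.9919
  candidates: C₊=(3.8583,4.9980) cross=15.201; C₋=(4.7069,-4.9498) cross=-15.201
  mode - wants cross < 0 → take C=(4.7069,-4.9498) (cross=-15.201)
ex = (C−B)/|BC| = (0.6235,-0.7818); ey = (0.7818,0.6235)
P = B + -2.71·ex + -0.72·ey = (-1.2867,1.4110)

-1.29 1.41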